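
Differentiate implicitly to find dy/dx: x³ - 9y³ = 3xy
Differentiate the relation implicitly: treat y = y(x) and apply the chain rule, so every y-derivative picks up a y' = dy/dx factor.

With everything moved to the left-hand side, differentiate term by term:
  d/dx[x^3] = 3x^2
  d/dx[-3xy] = -3x·y' - 3y
  d/dx[-9y^3] = -27y^2·y'

Separating the contributions that come from x directly and those that come through y:
  without y':      3x^2 - 3y
  multiplying y':  -3x - 27y^2

so (3x^2 - 3y) + (-3x - 27y^2)·y' = 0, and therefore
  dy/dx = -(3x^2 - 3y)/(-3x - 27y^2) = (x^2 - y)/(x + 9y^2)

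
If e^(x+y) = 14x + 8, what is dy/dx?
Apply d/dx to both sides, remembering that y depends on x. Each occurrence of y therefore brings in a y' = dy/dx via the chain rule.

With F(x, y) equal to the left-hand side minus the right, differentiate F term by term:
  d/dx[-14x] = -14
  d/dx[e^(x + y)] = (y' + 1)·e^(x + y)
  d/dx[-8] = 0
Adding these up, d/dx[F] = 0 becomes
  (e^(x + y) - 14) + (e^(x + y))·y' = 0,
so isolating y',
  dy/dx = -(e^(x + y) - 14)/(e^(x + y)) = 14e^(-x - y) - 1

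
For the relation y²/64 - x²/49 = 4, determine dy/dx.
Apply d/dx to both sides, remembering that y depends on x. Each occurrence of y therefore brings in a y' = dy/dx via the chain rule.

With F(x, y) equal to the left-hand side minus the right, differentiate F term by term:
  d/dx[-x^2/49] = -2x/49
  d/dx[y^2/64] = y·y'/32
  d/dx[-4] = 0
Adding these up, d/dx[F] = 0 becomes
  (-2x/49) + (y/32)·y' = 0,
so isolating y',
  dy/dx = -(-2x/49)/(y/32) = 64x/(49y)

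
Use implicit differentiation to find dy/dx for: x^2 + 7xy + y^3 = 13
Differentiate both sides with respect to x, treating y as y(x). By the chain rule, any term containing y contributes a factor of y' = dy/dx when we differentiate it.

Move every term to one side and write the relation as F(x, y) = 0. Term by term,
  d/dx[x^2] = 2x
  d/dx[7xy] = 7x·y' + 7y
  d/dx[y^3] = 3y^2·y'
  d/dx[-13] = 0

The pieces without y' make up ∂F/∂x and the coefficient of y' is ∂F/∂y:
  ∂F/∂x = 2x + 7y,
  ∂F/∂y = 7x + 3y^2.

Since d/dx[F] = ∂F/∂x + (∂F/∂y)·y' = 0, solve for y':
  (∂F/∂y)·y' = -∂F/∂x
  dy/dx = -(∂F/∂x)/(∂F/∂y) = -(2x + 7y)/(7x + 3y^2) = (-2x - 7y)/(7x + 3y^2)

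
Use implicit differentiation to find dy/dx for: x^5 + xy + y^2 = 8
Differentiate the relation implicitly: treat y = y(x) and apply the chain rule, so every y-derivative picks up a y' = dy/dx factor.

With everything moved to the left-hand side, differentiate term by term:
  d/dx[x^5] = 5x^4
  d/dx[xy] = x·y' + y
  d/dx[y^2] = 2y·y'
  d/dx[-8] = 0

Separating the contributions that come from x directly and those that come through y:
  without y':      5x^4 + y
  multiplying y':  x + 2y

so (5x^4 + y) + (x + 2y)·y' = 0, and therefore
  dy/dx = -(5x^4 + y)/(x + 2y) = (-5x^4 - y)/(x + 2y)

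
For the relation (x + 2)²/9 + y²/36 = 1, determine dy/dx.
Differentiate the relation implicitly: treat y = y(x) and apply the chain rule, so every y-derivative picks up a y' = dy/dx factor.

With everything moved to the left-hand side, differentiate term by term:
  d/dx[y^2/36] = y·y'/18
  d/dx[(x + 2)^2/9] = 2x/9 + 4/9
  d/dx[-1] = 0

Separating the contributions that come from x directly and those that come through y:
  without y':      2x/9 + 4/9
  multiplying y':  y/18

so (2x/9 + 4/9) + (y/18)·y' = 0, and therefore
  dy/dx = -(2x/9 + 4/9)/(y/18)
        = -(2(x + 2)/9)/(y/18) = 4(-x - 2)/y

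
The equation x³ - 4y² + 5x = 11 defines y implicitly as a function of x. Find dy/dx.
Differentiate the relation implicitly: treat y = y(x) and apply the chain rule, so every y-derivative picks up a y' = dy/dx factor.

With everything moved to the left-hand side, differentiate term by term:
  d/dx[x^3] = 3x^2
  d/dx[5x] = 5
  d/dx[-4y^2] = -8y·y'
  d/dx[-11] = 0

Separating the contributions that come from x directly and those that come through y:
  without y':      3x^2 + 5
  multiplying y':  -8y

so (3x^2 + 5) + (-8y)·y' = 0, and therefore
  dy/dx = -(3x^2 + 5)/(-8y) = (3x^2 + 5)/(8y)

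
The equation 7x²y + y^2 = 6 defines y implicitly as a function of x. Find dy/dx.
Take d/dx of both sides. Since y is implicitly a function of x, the chain rule attaches a y' = dy/dx factor whenever we differentiate through y.

Set F(x, y) = (left side) − (right side), so the curve is F = 0. Differentiating each term of F:
  d/dx[7x^2y] = 7x^2·y' + 14xy
  d/dx[y^2] = 2y·y'
  d/dx[-6] = 0

Collecting, the y'-free part is the partial derivative in x and the y' coefficient is the partial derivative in y:
  ∂F/∂x = 14xy
  ∂F/∂y = 7x^2 + 2y

so d/dx[F(x, y(x))] = ∂F/∂x + (∂F/∂y)·y' = 0. Rearranging,
  dy/dx = -(∂F/∂x)/(∂F/∂y) = -(14xy)/(7x^2 + 2y) = -14xy/(7x^2 + 2y)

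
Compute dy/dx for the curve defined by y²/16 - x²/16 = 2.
Differentiate the relation implicitly: treat y = y(x) and apply the chain rule, so every y-derivative picks up a y' = dy/dx factor.

With everything moved to the left-hand side, differentiate term by term:
  d/dx[-x^2/16] = -x/8
  d/dx[y^2/16] = y·y'/8
  d/dx[-2] = 0

Separating the contributions that come from x directly and those that come through y:
  without y':      -x/8
  multiplying y':  y/8

so (-x/8) + (y/8)·y' = 0, and therefore
  dy/dx = -(-x/8)/(y/8) = x/y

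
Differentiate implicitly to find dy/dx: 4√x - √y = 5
Differentiate both sides with respect to x, treating y as y(x). By the chain rule, any term containing y contributes a factor of y' = dy/dx when we differentiate it.

Move every term to one side and write the relation as F(x, y) = 0. Term by term,
  d/dx[4√(x)] = 2/√(x)
  d/dx[-√(y)] = -y'/(2√(y))
  d/dx[-5] = 0

The pieces without y' make up ∂F/∂x and the coefficient of y' is ∂F/∂y:
  ∂F/∂x = 2/√(x),
  ∂F/∂y = -1/(2√(y)).

Since d/dx[F] = ∂F/∂x + (∂F/∂y)·y' = 0, solve for y':
  (∂F/∂y)·y' = -∂F/∂x
  dy/dx = -(∂F/∂x)/(∂F/∂y) = -(2/√(x))/(-1/(2√(y))) = 4√(y)/√(x)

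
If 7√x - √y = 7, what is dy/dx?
Differentiate both sides with respect to x, treating y as y(x). By the chain rule, any term containing y contributes a factor of y' = dy/dx when we differentiate it.

Move every term to one side and write the relation as F(x, y) = 0. Term by term,
  d/dx[7√(x)] = 7/(2√(x))
  d/dx[-√(y)] = -y'/(2√(y))
  d/dx[-7] = 0

The pieces without y' make up ∂F/∂x and the coefficient of y' is ∂F/∂y:
  ∂F/∂x = 7/(2√(x)),
  ∂F/∂y = -1/(2√(y)).

Since d/dx[F] = ∂F/∂x + (∂F/∂y)·y' = 0, solve for y':
  (∂F/∂y)·y' = -∂F/∂x
  dy/dx = -(∂F/∂x)/(∂F/∂y) = -(7/(2√(x)))/(-1/(2√(y))) = 7√(y)/√(x)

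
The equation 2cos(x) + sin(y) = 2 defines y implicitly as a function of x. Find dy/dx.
Take d/dx of both sides. Since y is implicitly a function of x, the chain rule attaches a y' = dy/dx factor whenever we differentiate through y.

Set F(x, y) = (left side) − (right side), so the curve is F = 0. Differentiating each term of F:
  d/dx[sin(y)] = y'·cos(y)
  d/dx[2cos(x)] = -2sin(x)
  d/dx[-2] = 0

Collecting, the y'-free part is the partial derivative in x and the y' coefficient is the partial derivative in y:
  ∂F/∂x = -2sin(x)
  ∂F/∂y = cos(y)

so d/dx[F(x, y(x))] = ∂F/∂x + (∂F/∂y)·y' = 0. Rearranging,
  dy/dx = -(∂F/∂x)/(∂F/∂y) = -(-2sin(x))/(cos(y)) = 2sin(x)/cos(y)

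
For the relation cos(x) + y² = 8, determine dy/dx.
Differentiate the relation implicitly: treat y = y(x) and apply the chain rule, so every y-derivative picks up a y' = dy/dx factor.

With everything moved to the left-hand side, differentiate term by term:
  d/dx[y^2] = 2y·y'
  d/dx[cos(x)] = -sin(x)
  d/dx[-8] = 0

Separating the contributions that come from x directly and those that come through y:
  without y':      -sin(x)
  multiplying y':  2y

so (-sin(x)) + (2y)·y' = 0, and therefore
  dy/dx = -(-sin(x))/(2y) = sin(x)/(2y)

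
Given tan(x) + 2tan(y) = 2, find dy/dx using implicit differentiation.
Take d/dx of both sides. Since y is implicitly a function of x, the chain rule attaches a y' = dy/dx factor whenever we differentiate through y.

Set F(x, y) = (left side) − (right side), so the curve is F = 0. Differentiating each term of F:
  d/dx[tan(x)] = tan(x)^2 + 1
  d/dx[2tan(y)] = 2·y'(tan(y)^2 + 1)
  d/dx[-2] = 0

Collecting, the y'-free part is the partial derivative in x and the y' coefficient is the partial derivative in y:
  ∂F/∂x = tan(x)^2 + 1
  ∂F/∂y = 2tan(y)^2 + 2

so d/dx[F(x, y(x))] = ∂F/∂x + (∂F/∂y)·y' = 0. Rearranging,
  dy/dx = -(∂F/∂x)/(∂F/∂y) = -(tan(x)^2 + 1)/(2tan(y)^2 + 2) = -cos(y)^2/(2cos(x)^2)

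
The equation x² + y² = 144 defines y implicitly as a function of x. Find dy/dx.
Take d/dx of both sides. Since y is implicitly a function of x, the chain rule attaches a y' = dy/dx factor whenever we differentiate through y.

Set F(x, y) = (left side) − (right side), so the curve is F = 0. Differentiating each term of F:
  d/dx[x^2] = 2x
  d/dx[y^2] = 2y·y'
  d/dx[-144] = 0

Collecting, the y'-free part is the partial derivative in x and the y' coefficient is the partial derivative in y:
  ∂F/∂x = 2x
  ∂F/∂y = 2y

so d/dx[F(x, y(x))] = ∂F/∂x + (∂F/∂y)·y' = 0. Rearranging,
  dy/dx = -(∂F/∂x)/(∂F/∂y) = -(2x)/(2y) = -x/y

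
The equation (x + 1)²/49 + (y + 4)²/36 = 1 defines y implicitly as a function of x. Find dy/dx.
Apply d/dx to both sides, remembering that y depends on x. Each occurrence of y therefore brings in a y' = dy/dx via the chain rule.

With F(x, y) equal to the left-hand side minus the right, differentiate F term by term:
  d/dx[(x + 1)^2/49] = 2x/49 + 2/49
  d/dx[(y + 4)^2/36] = y'(y + 4)/18
  d/dx[-1] = 0
Adding these up, d/dx[F] = 0 becomes
  (2x/49 + 2/49) + (y/18 + 2/9)·y' = 0,
so isolating y',
  dy/dx = -(2x/49 + 2/49)/(y/18 + 2/9)
        = -(2(x + 1)/49)/((y + 4)/18) = 36(-x - 1)/(49(y + 4))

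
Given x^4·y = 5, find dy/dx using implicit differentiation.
Differentiate the relation implicitly: treat y = y(x) and apply the chain rule, so every y-derivative picks up a y' = dy/dx factor.

With everything moved to the left-hand side, differentiate term by term:
  d/dx[x^4y] = x^4·y' + 4x^3y
  d/dx[-5] = 0

Separating the contributions that come from x directly and those that come through y:
  without y':      4x^3y
  multiplying y':  x^4

so (4x^3y) + (x^4)·y' = 0, and therefore
  dy/dx = -(4x^3y)/(x^4) = -4y/x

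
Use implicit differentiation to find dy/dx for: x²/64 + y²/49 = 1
Differentiate the relation implicitly: treat y = y(x) and apply the chain rule, so every y-derivative picks up a y' = dy/dx factor.

With everything moved to the left-hand side, differentiate term by term:
  d/dx[x^2/64] = x/32
  d/dx[y^2/49] = 2y·y'/49
  d/dx[-1] = 0

Separating the contributions that come from x directly and those that come through y:
  without y':      x/32
  multiplying y':  2y/49

so (x/32) + (2y/49)·y' = 0, and therefore
  dy/dx = -(x/32)/(2y/49) = -49x/(64y)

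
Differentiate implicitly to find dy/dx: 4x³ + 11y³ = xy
Differentiate both sides with respect to x, treating y as y(x). By the chain rule, any term containing y contributes a factor of y' = dy/dx when we differentiate it.

Move every term to one side and write the relation as F(x, y) = 0. Term by term,
  d/dx[4x^3] = 12x^2
  d/dx[-xy] = -x·y' - y
  d/dx[11y^3] = 33y^2·y'

The pieces without y' make up ∂F/∂x and the coefficient of y' is ∂F/∂y:
  ∂F/∂x = 12x^2 - y,
  ∂F/∂y = -x + 33y^2.

Since d/dx[F] = ∂F/∂x + (∂F/∂y)·y' = 0, solve for y':
  (∂F/∂y)·y' = -∂F/∂x
  dy/dx = -(∂F/∂x)/(∂F/∂y) = -(12x^2 - y)/(-x + 33y^2) = (12x^2 - y)/(x - 33y^2)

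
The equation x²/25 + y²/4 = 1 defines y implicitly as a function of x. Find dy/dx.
Apply d/dx to both sides, remembering that y depends on x. Each occurrence of y therefore brings in a y' = dy/dx via the chain rule.

With F(x, y) equal to the left-hand side minus the right, differentiate F term by term:
  d/dx[x^2/25] = 2x/25
  d/dx[y^2/4] = y·y'/2
  d/dx[-1] = 0
Adding these up, d/dx[F] = 0 becomes
  (2x/25) + (y/2)·y' = 0,
so isolating y',
  dy/dx = -(2x/25)/(y/2) = -4x/(25y)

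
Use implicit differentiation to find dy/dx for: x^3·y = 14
Apply d/dx to both sides, remembering that y depends on x. Each occurrence of y therefore brings in a y' = dy/dx via the chain rule.

With F(x, y) equal to the left-hand side minus the right, differentiate F term by term:
  d/dx[x^3y] = x^3·y' + 3x^2y
  d/dx[-14] = 0
Adding these up, d/dx[F] = 0 becomes
  (3x^2y) + (x^3)·y' = 0,
so isolating y',
  dy/dx = -(3x^2y)/(x^3) = -3y/x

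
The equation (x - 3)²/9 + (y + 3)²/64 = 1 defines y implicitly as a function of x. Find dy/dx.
Apply d/dx to both sides, remembering that y depends on x. Each occurrence of y therefore brings in a y' = dy/dx via the chain rule.

With F(x, y) equal to the left-hand side minus the right, differentiate F term by term:
  d/dx[(x - 3)^2/9] = 2x/9 - 2/3
  d/dx[(y + 3)^2/64] = y'(y + 3)/32
  d/dx[-1] = 0
Adding these up, d/dx[F] = 0 becomes
  (2x/9 - 2/3) + (y/32 + 3/32)·y' = 0,
so isolating y',
  dy/dx = -(2x/9 - 2/3)/(y/32 + 3/32)
        = -(2(x - 3)/9)/((y + 3)/32) = 64(3 - x)/(9(y + 3))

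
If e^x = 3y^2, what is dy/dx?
Apply d/dx to both sides, remembering that y depends on x. Each occurrence of y therefore brings in a y' = dy/dx via the chain rule.

With F(x, y) equal to the left-hand side minus the right, differentiate F term by term:
  d/dx[-3y^2] = -6y·y'
  d/dx[e^(x)] = e^(x)
Adding these up, d/dx[F] = 0 becomes
  (e^(x)) + (-6y)·y' = 0,
so isolating y',
  dy/dx = -(e^(x))/(-6y) = e^(x)/(6y)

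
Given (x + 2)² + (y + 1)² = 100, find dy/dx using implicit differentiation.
Differentiate the relation implicitly: treat y = y(x) and apply the chain rule, so every y-derivative picks up a y' = dy/dx factor.

With everything moved to the left-hand side, differentiate term by term:
  d/dx[(x + 2)^2] = 2x + 4
  d/dx[(y + 1)^2] = 2·y'(y + 1)
  d/dx[-100] = 0

Separating the contributions that come from x directly and those that come through y:
  without y':      2x + 4
  multiplying y':  2y + 2

so (2x + 4) + (2y + 2)·y' = 0, and therefore
  dy/dx = -(2x + 4)/(2y + 2) = (-x - 2)/(y + 1)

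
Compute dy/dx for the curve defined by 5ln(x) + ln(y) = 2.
Take d/dx of both sides. Since y is implicitly a function of x, the chain rule attaches a y' = dy/dx factor whenever we differentiate through y.

Set F(x, y) = (left side) − (right side), so the curve is F = 0. Differentiating each term of F:
  d/dx[5ln(x)] = 5/x
  d/dx[ln(y)] = y'/y
  d/dx[-2] = 0

Collecting, the y'-free part is the partial derivative in x and the y' coefficient is the partial derivative in y:
  ∂F/∂x = 5/x
  ∂F/∂y = 1/y

so d/dx[F(x, y(x))] = ∂F/∂x + (∂F/∂y)·y' = 0. Rearranging,
  dy/dx = -(∂F/∂x)/(∂F/∂y) = -(5/x)/(1/y) = -5y/x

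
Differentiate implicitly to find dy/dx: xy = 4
Take d/dx of both sides. Since y is implicitly a function of x, the chain rule attaches a y' = dy/dx factor whenever we differentiate through y.

Set F(x, y) = (left side) − (right side), so the curve is F = 0. Differentiating each term of F:
  d/dx[xy] = x·y' + y
  d/dx[-4] = 0

Collecting, the y'-free part is the partial derivative in x and the y' coefficient is the partial derivative in y:
  ∂F/∂x = y
  ∂F/∂y = x

so d/dx[F(x, y(x))] = ∂F/∂x + (∂F/∂y)·y' = 0. Rearranging,
  dy/dx = -(∂F/∂x)/(∂F/∂y) = -(y)/(x) = -y/x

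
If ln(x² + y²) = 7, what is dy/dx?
Differentiate the relation implicitly: treat y = y(x) and apply the chain rule, so every y-derivative picks up a y' = dy/dx factor.

With everything moved to the left-hand side, differentiate term by term:
  d/dx[ln(x^2 + y^2)] = (2x + 2y·y')/(x^2 + y^2)
  d/dx[-7] = 0

Separating the contributions that come from x directly and those that come through y:
  without y':      2x/(x^2 + y^2)
  multiplying y':  2y/(x^2 + y^2)

so (2x/(x^2 + y^2)) + (2y/(x^2 + y^2))·y' = 0, and therefore
  dy/dx = -(2x/(x^2 + y^2))/(2y/(x^2 + y^2)) = -x/y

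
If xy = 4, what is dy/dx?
Differentiate the relation implicitly: treat y = y(x) and apply the chain rule, so every y-derivative picks up a y' = dy/dx factor.

With everything moved to the left-hand side, differentiate term by term:
  d/dx[xy] = x·y' + y
  d/dx[-4] = 0

Separating the contributions that come from x directly and those that come through y:
  without y':      y
  multiplying y':  x

so (y) + (x)·y' = 0, and therefore
  dy/dx = -(y)/(x) = -y/x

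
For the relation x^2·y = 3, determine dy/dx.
Apply d/dx to both sides, remembering that y depends on x. Each occurrence of y therefore brings in a y' = dy/dx via the chain rule.

With F(x, y) equal to the left-hand side minus the right, differentiate F term by term:
  d/dx[x^2y] = x^2·y' + 2xy
  d/dx[-3] = 0
Adding these up, d/dx[F] = 0 becomes
  (2xy) + (x^2)·y' = 0,
so isolating y',
  dy/dx = -(2xy)/(x^2) = -2y/x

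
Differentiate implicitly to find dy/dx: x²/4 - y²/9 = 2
Apply d/dx to both sides, remembering that y depends on x. Each occurrence of y therefore brings in a y' = dy/dx via the chain rule.

With F(x, y) equal to the left-hand side minus the right, differentiate F term by term:
  d/dx[x^2/4] = x/2
  d/dx[-y^2/9] = -2y·y'/9
  d/dx[-2] = 0
Adding these up, d/dx[F] = 0 becomes
  (x/2) + (-2y/9)·y' = 0,
so isolating y',
  dy/dx = -(x/2)/(-2y/9) = 9x/(4y)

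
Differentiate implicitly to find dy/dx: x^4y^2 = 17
Differentiate both sides with respect to x, treating y as y(x). By the chain rule, any term containing y contributes a factor of y' = dy/dx when we differentiate it.

Move every term to one side and write the relation as F(x, y) = 0. Term by term,
  d/dx[x^4y^2] = 2x^4y·y' + 4x^3y^2
  d/dx[-17] = 0

The pieces without y' make up ∂F/∂x and the coefficient of y' is ∂F/∂y:
  ∂F/∂x = 4x^3y^2,
  ∂F/∂y = 2x^4y.

Since d/dx[F] = ∂F/∂x + (∂F/∂y)·y' = 0, solve for y':
  (∂F/∂y)·y' = -∂F/∂x
  dy/dx = -(∂F/∂x)/(∂F/∂y) = -(4x^3y^2)/(2x^4y) = -2y/x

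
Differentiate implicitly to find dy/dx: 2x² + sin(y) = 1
Apply d/dx to both sides, remembering that y depends on x. Each occurrence of y therefore brings in a y' = dy/dx via the chain rule.

With F(x, y) equal to the left-hand side minus the right, differentiate F term by term:
  d/dx[2x^2] = 4x
  d/dx[sin(y)] = y'·cos(y)
  d/dx[-1] = 0
Adding these up, d/dx[F] = 0 becomes
  (4x) + (cos(y))·y' = 0,
so isolating y',
  dy/dx = -(4x)/(cos(y)) = -4x/cos(y)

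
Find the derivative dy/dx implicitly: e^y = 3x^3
Apply d/dx to both sides, remembering that y depends on x. Each occurrence of y therefore brings in a y' = dy/dx via the chain rule.

With F(x, y) equal to the left-hand side minus the right, differentiate F term by term:
  d/dx[-3x^3] = -9x^2
  d/dx[e^(y)] = y'·e^(y)
Adding these up, d/dx[F] = 0 becomes
  (-9x^2) + (e^(y))·y' = 0,
so isolating y',
  dy/dx = -(-9x^2)/(e^(y)) = 9x^2e^(-y)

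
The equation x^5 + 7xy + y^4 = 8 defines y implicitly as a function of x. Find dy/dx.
Take d/dx of both sides. Since y is implicitly a function of x, the chain rule attaches a y' = dy/dx factor whenever we differentiate through y.

Set F(x, y) = (left side) − (right side), so the curve is F = 0. Differentiating each term of F:
  d/dx[x^5] = 5x^4
  d/dx[7xy] = 7x·y' + 7y
  d/dx[y^4] = 4y^3·y'
  d/dx[-8] = 0

Collecting, the y'-free part is the partial derivative in x and the y' coefficient is the partial derivative in y:
  ∂F/∂x = 5x^4 + 7y
  ∂F/∂y = 7x + 4y^3

so d/dx[F(x, y(x))] = ∂F/∂x + (∂F/∂y)·y' = 0. Rearranging,
  dy/dx = -(∂F/∂x)/(∂F/∂y) = -(5x^4 + 7y)/(7x + 4y^3) = (-5x^4 - 7y)/(7x + 4y^3)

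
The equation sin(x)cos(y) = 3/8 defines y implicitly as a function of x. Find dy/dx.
Take d/dx of both sides. Since y is implicitly a function of x, the chain rule attaches a y' = dy/dx factor whenever we differentiate through y.

Set F(x, y) = (left side) − (right side), so the curve is F = 0. Differentiating each term of F:
  d/dx[sin(x)·cos(y)] = -y'·sin(x)·sin(y) + cos(x)·cos(y)
  d/dx[-3/8] = 0

Collecting, the y'-free part is the partial derivative in x and the y' coefficient is the partial derivative in y:
  ∂F/∂x = cos(x)·cos(y)
  ∂F/∂y = -sin(x)·sin(y)

so d/dx[F(x, y(x))] = ∂F/∂x + (∂F/∂y)·y' = 0. Rearranging,
  dy/dx = -(∂F/∂x)/(∂F/∂y) = -(cos(x)·cos(y))/(-sin(x)·sin(y)) = 1/(tan(x)·tan(y))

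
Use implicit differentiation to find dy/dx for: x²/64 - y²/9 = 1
Differentiate both sides with respect to x, treating y as y(x). By the chain rule, any term containing y contributes a factor of y' = dy/dx when we differentiate it.

Move every term to one side and write the relation as F(x, y) = 0. Term by term,
  d/dx[x^2/64] = x/32
  d/dx[-y^2/9] = -2y·y'/9
  d/dx[-1] = 0

The pieces without y' make up ∂F/∂x and the coefficient of y' is ∂F/∂y:
  ∂F/∂x = x/32,
  ∂F/∂y = -2y/9.

Since d/dx[F] = ∂F/∂x + (∂F/∂y)·y' = 0, solve for y':
  (∂F/∂y)·y' = -∂F/∂x
  dy/dx = -(∂F/∂x)/(∂F/∂y) = -(x/32)/(-2y/9) = 9x/(64y)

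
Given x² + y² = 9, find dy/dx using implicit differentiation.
Apply d/dx to both sides, remembering that y depends on x. Each occurrence of y therefore brings in a y' = dy/dx via the chain rule.

With F(x, y) equal to the left-hand side minus the right, differentiate F term by term:
  d/dx[x^2] = 2x
  d/dx[y^2] = 2y·y'
  d/dx[-9] = 0
Adding these up, d/dx[F] = 0 becomes
  (2x) + (2y)·y' = 0,
so isolating y',
  dy/dx = -(2x)/(2y) = -x/y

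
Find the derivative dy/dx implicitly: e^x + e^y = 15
Apply d/dx to both sides, remembering that y depends on x. Each occurrence of y therefore brings in a y' = dy/dx via the chain rule.

With F(x, y) equal to the left-hand side minus the right, differentiate F term by term:
  d/dx[e^(x)] = e^(x)
  d/dx[e^(y)] = y'·e^(y)
  d/dx[-15] = 0
Adding these up, d/dx[F] = 0 becomes
  (e^(x)) + (e^(y))·y' = 0,
so isolating y',
  dy/dx = -(e^(x))/(e^(y)) = -e^(x - y)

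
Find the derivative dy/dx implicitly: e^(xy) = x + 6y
Differentiate the relation implicitly: treat y = y(x) and apply the chain rule, so every y-derivative picks up a y' = dy/dx factor.

With everything moved to the left-hand side, differentiate term by term:
  d/dx[-x] = -1
  d/dx[-6y] = -6·y'
  d/dx[e^(xy)] = (x·y' + y)·e^(xy)

Separating the contributions that come from x directly and those that come through y:
  without y':      y·e^(xy) - 1
  multiplying y':  x·e^(xy) - 6

so (y·e^(xy) - 1) + (x·e^(xy) - 6)·y' = 0, and therefore
  dy/dx = -(y·e^(xy) - 1)/(x·e^(xy) - 6) = (-y·e^(xy) + 1)/(x·e^(xy) - 6)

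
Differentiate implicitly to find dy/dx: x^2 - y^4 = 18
Apply d/dx to both sides, remembering that y depends on x. Each occurrence of y therefore brings in a y' = dy/dx via the chain rule.

With F(x, y) equal to the left-hand side minus the right, differentiate F term by term:
  d/dx[x^2] = 2x
  d/dx[-y^4] = -4y^3·y'
  d/dx[-18] = 0
Adding these up, d/dx[F] = 0 becomes
  (2x) + (-4y^3)·y' = 0,
so isolating y',
  dy/dx = -(2x)/(-4y^3) = x/(2y^3)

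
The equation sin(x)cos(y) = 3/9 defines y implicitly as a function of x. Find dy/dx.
Take d/dx of both sides. Since y is implicitly a function of x, the chain rule attaches a y' = dy/dx factor whenever we differentiate through y.

Set F(x, y) = (left side) − (right side), so the curve is F = 0. Differentiating each term of F:
  d/dx[sin(x)·cos(y)] = -y'·sin(x)·sin(y) + cos(x)·cos(y)
  d/dx[-1/3] = 0

Collecting, the y'-free part is the partial derivative in x and the y' coefficient is the partial derivative in y:
  ∂F/∂x = cos(x)·cos(y)
  ∂F/∂y = -sin(x)·sin(y)

so d/dx[F(x, y(x))] = ∂F/∂x + (∂F/∂y)·y' = 0. Rearranging,
  dy/dx = -(∂F/∂x)/(∂F/∂y) = -(cos(x)·cos(y))/(-sin(x)·sin(y)) = 1/(tan(x)·tan(y))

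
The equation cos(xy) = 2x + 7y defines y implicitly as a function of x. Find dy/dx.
Differentiate the relation implicitly: treat y = y(x) and apply the chain rule, so every y-derivative picks up a y' = dy/dx factor.

With everything moved to the left-hand side, differentiate term by term:
  d/dx[-2x] = -2
  d/dx[-7y] = -7·y'
  d/dx[cos(xy)] = -(x·y' + y)·sin(xy)

Separating the contributions that come from x directly and those that come through y:
  without y':      -y·sin(xy) - 2
  multiplying y':  -x·sin(xy) - 7

so (-y·sin(xy) - 2) + (-x·sin(xy) - 7)·y' = 0, and therefore
  dy/dx = -(-y·sin(xy) - 2)/(-x·sin(xy) - 7) = -(y·sin(xy) + 2)/(x·sin(xy) + 7)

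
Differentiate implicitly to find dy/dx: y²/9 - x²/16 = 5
Take d/dx of both sides. Since y is implicitly a function of x, the chain rule attaches a y' = dy/dx factor whenever we differentiate through y.

Set F(x, y) = (left side) − (right side), so the curve is F = 0. Differentiating each term of F:
  d/dx[-x^2/16] = -x/8
  d/dx[y^2/9] = 2y·y'/9
  d/dx[-5] = 0

Collecting, the y'-free part is the partial derivative in x and the y' coefficient is the partial derivative in y:
  ∂F/∂x = -x/8
  ∂F/∂y = 2y/9

so d/dx[F(x, y(x))] = ∂F/∂x + (∂F/∂y)·y' = 0. Rearranging,
  dy/dx = -(∂F/∂x)/(∂F/∂y) = -(-x/8)/(2y/9) = 9x/(16y)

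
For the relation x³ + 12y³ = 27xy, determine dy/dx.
Take d/dx of both sides. Since y is implicitly a function of x, the chain rule attaches a y' = dy/dx factor whenever we differentiate through y.

Set F(x, y) = (left side) − (right side), so the curve is F = 0. Differentiating each term of F:
  d/dx[x^3] = 3x^2
  d/dx[-27xy] = -27x·y' - 27y
  d/dx[12y^3] = 36y^2·y'

Collecting, the y'-free part is the partial derivative in x and the y' coefficient is the partial derivative in y:
  ∂F/∂x = 3x^2 - 27y
  ∂F/∂y = -27x + 36y^2

so d/dx[F(x, y(x))] = ∂F/∂x + (∂F/∂y)·y' = 0. Rearranging,
  dy/dx = -(∂F/∂x)/(∂F/∂y) = -(3x^2 - 27y)/(-27x + 36y^2) = (x^2 - 9y)/(3(3x - 4y^2))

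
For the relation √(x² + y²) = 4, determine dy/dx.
Differentiate both sides with respect to x, treating y as y(x). By the chain rule, any term containing y contributes a factor of y' = dy/dx when we differentiate it.

Move every term to one side and write the relation as F(x, y) = 0. Term by term,
  d/dx[√(x^2 + y^2)] = (x + y·y')/√(x^2 + y^2)
  d/dx[-4] = 0

The pieces without y' make up ∂F/∂x and the coefficient of y' is ∂F/∂y:
  ∂F/∂x = x/√(x^2 + y^2),
  ∂F/∂y = y/√(x^2 + y^2).

Since d/dx[F] = ∂F/∂x + (∂F/∂y)·y' = 0, solve for y':
  (∂F/∂y)·y' = -∂F/∂x
  dy/dx = -(∂F/∂x)/(∂F/∂y) = -(x/√(x^2 + y^2))/(y/√(x^2 + y^2)) = -x/y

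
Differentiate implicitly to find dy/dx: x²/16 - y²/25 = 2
Apply d/dx to both sides, remembering that y depends on x. Each occurrence of y therefore brings in a y' = dy/dx via the chain rule.

With F(x, y) equal to the left-hand side minus the right, differentiate F term by term:
  d/dx[x^2/16] = x/8
  d/dx[-y^2/25] = -2y·y'/25
  d/dx[-2] = 0
Adding these up, d/dx[F] = 0 becomes
  (x/8) + (-2y/25)·y' = 0,
so isolating y',
  dy/dx = -(x/8)/(-2y/25) = 25x/(16y)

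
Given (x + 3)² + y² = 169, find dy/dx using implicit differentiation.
Differentiate the relation implicitly: treat y = y(x) and apply the chain rule, so every y-derivative picks up a y' = dy/dx factor.

With everything moved to the left-hand side, differentiate term by term:
  d/dx[y^2] = 2y·y'
  d/dx[(x + 3)^2] = 2x + 6
  d/dx[-169] = 0

Separating the contributions that come from x directly and those that come through y:
  without y':      2x + 6
  multiplying y':  2y

so (2x + 6) + (2y)·y' = 0, and therefore
  dy/dx = -(2x + 6)/(2y) = (-x - 3)/y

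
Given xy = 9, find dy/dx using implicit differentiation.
Apply d/dx to both sides, remembering that y depends on x. Each occurrence of y therefore brings in a y' = dy/dx via the chain rule.

With F(x, y) equal to the left-hand side minus the right, differentiate F term by term:
  d/dx[xy] = x·y' + y
  d/dx[-9] = 0
Adding these up, d/dx[F] = 0 becomes
  (y) + (x)·y' = 0,
so isolating y',
  dy/dx = -(y)/(x) = -y/x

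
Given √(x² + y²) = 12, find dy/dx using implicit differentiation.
Take d/dx of both sides. Since y is implicitly a function of x, the chain rule attaches a y' = dy/dx factor whenever we differentiate through y.

Set F(x, y) = (left side) − (right side), so the curve is F = 0. Differentiating each term of F:
  d/dx[√(x^2 + y^2)] = (x + y·y')/√(x^2 + y^2)
  d/dx[-12] = 0

Collecting, the y'-free part is the partial derivative in x and the y' coefficient is the partial derivative in y:
  ∂F/∂x = x/√(x^2 + y^2)
  ∂F/∂y = y/√(x^2 + y^2)

so d/dx[F(x, y(x))] = ∂F/∂x + (∂F/∂y)·y' = 0. Rearranging,
  dy/dx = -(∂F/∂x)/(∂F/∂y) = -(x/√(x^2 + y^2))/(y/√(x^2 + y^2)) = -x/y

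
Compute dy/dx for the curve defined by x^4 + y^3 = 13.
Differentiate the relation implicitly: treat y = y(x) and apply the chain rule, so every y-derivative picks up a y' = dy/dx factor.

With everything moved to the left-hand side, differentiate term by term:
  d/dx[x^4] = 4x^3
  d/dx[y^3] = 3y^2·y'
  d/dx[-13] = 0

Separating the contributions that come from x directly and those that come through y:
  without y':      4x^3
  multiplying y':  3y^2

so (4x^3) + (3y^2)·y' = 0, and therefore
  dy/dx = -(4x^3)/(3y^2) = -4x^3/(3y^2)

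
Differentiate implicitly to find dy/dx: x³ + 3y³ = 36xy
Apply d/dx to both sides, remembering that y depends on x. Each occurrence of y therefore brings in a y' = dy/dx via the chain rule.

With F(x, y) equal to the left-hand side minus the right, differentiate F term by term:
  d/dx[x^3] = 3x^2
  d/dx[-36xy] = -36x·y' - 36y
  d/dx[3y^3] = 9y^2·y'
Adding these up, d/dx[F] = 0 becomes
  (3x^2 - 36y) + (-36x + 9y^2)·y' = 0,
so isolating y',
  dy/dx = -(3x^2 - 36y)/(-36x + 9y^2) = (x^2 - 12y)/(3(4x - y^2))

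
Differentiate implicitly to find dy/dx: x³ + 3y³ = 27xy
Differentiate both sides with respect to x, treating y as y(x). By the chain rule, any term containing y contributes a factor of y' = dy/dx when we differentiate it.

Move every term to one side and write the relation as F(x, y) = 0. Term by term,
  d/dx[x^3] = 3x^2
  d/dx[-27xy] = -27x·y' - 27y
  d/dx[3y^3] = 9y^2·y'

The pieces without y' make up ∂F/∂x and the coefficient of y' is ∂F/∂y:
  ∂F/∂x = 3x^2 - 27y,
  ∂F/∂y = -27x + 9y^2.

Since d/dx[F] = ∂F/∂x + (∂F/∂y)·y' = 0, solve for y':
  (∂F/∂y)·y' = -∂F/∂x
  dy/dx = -(∂F/∂x)/(∂F/∂y) = -(3x^2 - 27y)/(-27x + 9y^2) = (x^2 - 9y)/(3(3x - y^2))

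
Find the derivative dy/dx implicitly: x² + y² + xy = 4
Differentiate the relation implicitly: treat y = y(x) and apply the chain rule, so every y-derivative picks up a y' = dy/dx factor.

With everything moved to the left-hand side, differentiate term by term:
  d/dx[x^2] = 2x
  d/dx[xy] = x·y' + y
  d/dx[y^2] = 2y·y'
  d/dx[-4] = 0

Separating the contributions that come from x directly and those that come through y:
  without y':      2x + y
  multiplying y':  x + 2y

so (2x + y) + (x + 2y)·y' = 0, and therefore
  dy/dx = -(2x + y)/(x + 2y) = (-2x - y)/(x + 2y)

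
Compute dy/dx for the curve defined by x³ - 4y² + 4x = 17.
Differentiate both sides with respect to x, treating y as y(x). By the chain rule, any term containing y contributes a factor of y' = dy/dx when we differentiate it.

Move every term to one side and write the relation as F(x, y) = 0. Term by term,
  d/dx[x^3] = 3x^2
  d/dx[4x] = 4
  d/dx[-4y^2] = -8y·y'
  d/dx[-17] = 0

The pieces without y' make up ∂F/∂x and the coefficient of y' is ∂F/∂y:
  ∂F/∂x = 3x^2 + 4,
  ∂F/∂y = -8y.

Since d/dx[F] = ∂F/∂x + (∂F/∂y)·y' = 0, solve for y':
  (∂F/∂y)·y' = -∂F/∂x
  dy/dx = -(∂F/∂x)/(∂F/∂y) = -(3x^2 + 4)/(-8y) = (3x^2 + 4)/(8y)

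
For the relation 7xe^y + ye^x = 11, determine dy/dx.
Apply d/dx to both sides, remembering that y depends on x. Each occurrence of y therefore brings in a y' = dy/dx via the chain rule.

With F(x, y) equal to the left-hand side minus the right, differentiate F term by term:
  d/dx[7x·e^(y)] = 7x·y'·e^(y) + 7e^(y)
  d/dx[y·e^(x)] = y·e^(x) + y'·e^(x)
  d/dx[-11] = 0
Adding these up, d/dx[F] = 0 becomes
  (y·e^(x) + 7e^(y)) + (7x·e^(y) + e^(x))·y' = 0,
so isolating y',
  dy/dx = -(y·e^(x) + 7e^(y))/(7x·e^(y) + e^(x)) = (-y·e^(x) - 7e^(y))/(7x·e^(y) + e^(x))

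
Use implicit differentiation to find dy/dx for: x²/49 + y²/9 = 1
Differentiate both sides with respect to x, treating y as y(x). By the chain rule, any term containing y contributes a factor of y' = dy/dx when we differentiate it.

Move every term to one side and write the relation as F(x, y) = 0. Term by term,
  d/dx[x^2/49] = 2x/49
  d/dx[y^2/9] = 2y·y'/9
  d/dx[-1] = 0

The pieces without y' make up ∂F/∂x and the coefficient of y' is ∂F/∂y:
  ∂F/∂x = 2x/49,
  ∂F/∂y = 2y/9.

Since d/dx[F] = ∂F/∂x + (∂F/∂y)·y' = 0, solve for y':
  (∂F/∂y)·y' = -∂F/∂x
  dy/dx = -(∂F/∂x)/(∂F/∂y) = -(2x/49)/(2y/9) = -9x/(49y)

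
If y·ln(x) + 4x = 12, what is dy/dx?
Apply d/dx to both sides, remembering that y depends on x. Each occurrence of y therefore brings in a y' = dy/dx via the chain rule.

With F(x, y) equal to the left-hand side minus the right, differentiate F term by term:
  d/dx[4x] = 4
  d/dx[y·ln(x)] = y'·ln(x) + y/x
  d/dx[-12] = 0
Adding these up, d/dx[F] = 0 becomes
  (4 + y/x) + (ln(x))·y' = 0,
so isolating y',
  dy/dx = -(4 + y/x)/(ln(x))
        = -((4x + y)/x)/(ln(x)) = (-4x - y)/(x·ln(x))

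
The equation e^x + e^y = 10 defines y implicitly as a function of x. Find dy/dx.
Apply d/dx to both sides, remembering that y depends on x. Each occurrence of y therefore brings in a y' = dy/dx via the chain rule.

With F(x, y) equal to the left-hand side minus the right, differentiate F term by term:
  d/dx[e^(x)] = e^(x)
  d/dx[e^(y)] = y'·e^(y)
  d/dx[-10] = 0
Adding these up, d/dx[F] = 0 becomes
  (e^(x)) + (e^(y))·y' = 0,
so isolating y',
  dy/dx = -(e^(x))/(e^(y)) = -e^(x - y)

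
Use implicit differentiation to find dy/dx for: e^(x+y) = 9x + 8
Differentiate the relation implicitly: treat y = y(x) and apply the chain rule, so every y-derivative picks up a y' = dy/dx factor.

With everything moved to the left-hand side, differentiate term by term:
  d/dx[-9x] = -9
  d/dx[e^(x + y)] = (y' + 1)·e^(x + y)
  d/dx[-8] = 0

Separating the contributions that come from x directly and those that come through y:
  without y':      e^(x + y) - 9
  multiplying y':  e^(x + y)

so (e^(x + y) - 9) + (e^(x + y))·y' = 0, and therefore
  dy/dx = -(e^(x + y) - 9)/(e^(x + y)) = 9e^(-x - y) - 1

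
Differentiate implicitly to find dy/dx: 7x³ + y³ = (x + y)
Differentiate the relation implicitly: treat y = y(x) and apply the chain rule, so every y-derivative picks up a y' = dy/dx factor.

With everything moved to the left-hand side, differentiate term by term:
  d/dx[7x^3] = 21x^2
  d/dx[-x] = -1
  d/dx[y^3] = 3y^2·y'
  d/dx[-y] = -y'

Separating the contributions that come from x directly and those that come through y:
  without y':      21x^2 - 1
  multiplying y':  3y^2 - 1

so (21x^2 - 1) + (3y^2 - 1)·y' = 0, and therefore
  dy/dx = -(21x^2 - 1)/(3y^2 - 1) = (1 - 21x^2)/(3y^2 - 1)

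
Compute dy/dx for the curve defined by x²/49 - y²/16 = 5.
Apply d/dx to both sides, remembering that y depends on x. Each occurrence of y therefore brings in a y' = dy/dx via the chain rule.

With F(x, y) equal to the left-hand side minus the right, differentiate F term by term:
  d/dx[x^2/49] = 2x/49
  d/dx[-y^2/16] = -y·y'/8
  d/dx[-5] = 0
Adding these up, d/dx[F] = 0 becomes
  (2x/49) + (-y/8)·y' = 0,
so isolating y',
  dy/dx = -(2x/49)/(-y/8) = 16x/(49y)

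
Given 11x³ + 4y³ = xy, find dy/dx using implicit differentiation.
Differentiate both sides with respect to x, treating y as y(x). By the chain rule, any term containing y contributes a factor of y' = dy/dx when we differentiate it.

Move every term to one side and write the relation as F(x, y) = 0. Term by term,
  d/dx[11x^3] = 33x^2
  d/dx[-xy] = -x·y' - y
  d/dx[4y^3] = 12y^2·y'

The pieces without y' make up ∂F/∂x and the coefficient of y' is ∂F/∂y:
  ∂F/∂x = 33x^2 - y,
  ∂F/∂y = -x + 12y^2.

Since d/dx[F] = ∂F/∂x + (∂F/∂y)·y' = 0, solve for y':
  (∂F/∂y)·y' = -∂F/∂x
  dy/dx = -(∂F/∂x)/(∂F/∂y) = -(33x^2 - y)/(-x + 12y^2) = (33x^2 - y)/(x - 12y^2)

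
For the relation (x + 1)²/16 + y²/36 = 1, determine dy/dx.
Apply d/dx to both sides, remembering that y depends on x. Each occurrence of y therefore brings in a y' = dy/dx via the chain rule.

With F(x, y) equal to the left-hand side minus the right, differentiate F term by term:
  d/dx[y^2/36] = y·y'/18
  d/dx[(x + 1)^2/16] = x/8 + 1/8
  d/dx[-1] = 0
Adding these up, d/dx[F] = 0 becomes
  (x/8 + 1/8) + (y/18)·y' = 0,
so isolating y',
  dy/dx = -(x/8 + 1/8)/(y/18)
        = -((x + 1)/8)/(y/18) = 9(-x - 1)/(4y)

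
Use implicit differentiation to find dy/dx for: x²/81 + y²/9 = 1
Differentiate the relation implicitly: treat y = y(x) and apply the chain rule, so every y-derivative picks up a y' = dy/dx factor.

With everything moved to the left-hand side, differentiate term by term:
  d/dx[x^2/81] = 2x/81
  d/dx[y^2/9] = 2y·y'/9
  d/dx[-1] = 0

Separating the contributions that come from x directly and those that come through y:
  without y':      2x/81
  multiplying y':  2y/9

so (2x/81) + (2y/9)·y' = 0, and therefore
  dy/dx = -(2x/81)/(2y/9) = -x/(9y)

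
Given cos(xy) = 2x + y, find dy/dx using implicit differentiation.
Differentiate both sides with respect to x, treating y as y(x). By the chain rule, any term containing y contributes a factor of y' = dy/dx when we differentiate it.

Move every term to one side and write the relation as F(x, y) = 0. Term by term,
  d/dx[-2x] = -2
  d/dx[-y] = -y'
  d/dx[cos(xy)] = -(x·y' + y)·sin(xy)

The pieces without y' make up ∂F/∂x and the coefficient of y' is ∂F/∂y:
  ∂F/∂x = -y·sin(xy) - 2,
  ∂F/∂y = -x·sin(xy) - 1.

Since d/dx[F] = ∂F/∂x + (∂F/∂y)·y' = 0, solve for y':
  (∂F/∂y)·y' = -∂F/∂x
  dy/dx = -(∂F/∂x)/(∂F/∂y) = -(-y·sin(xy) - 2)/(-x·sin(xy) - 1) = -(y·sin(xy) + 2)/(x·sin(xy) + 1)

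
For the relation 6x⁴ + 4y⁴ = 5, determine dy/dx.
Take d/dx of both sides. Since y is implicitly a function of x, the chain rule attaches a y' = dy/dx factor whenever we differentiate through y.

Set F(x, y) = (left side) − (right side), so the curve is F = 0. Differentiating each term of F:
  d/dx[6x^4] = 24x^3
  d/dx[4y^4] = 16y^3·y'
  d/dx[-5] = 0

Collecting, the y'-free part is the partial derivative in x and the y' coefficient is the partial derivative in y:
  ∂F/∂x = 24x^3
  ∂F/∂y = 16y^3

so d/dx[F(x, y(x))] = ∂F/∂x + (∂F/∂y)·y' = 0. Rearranging,
  dy/dx = -(∂F/∂x)/(∂F/∂y) = -(24x^3)/(16y^3) = -3x^3/(2y^3)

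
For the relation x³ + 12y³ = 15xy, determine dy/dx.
Take d/dx of both sides. Since y is implicitly a function of x, the chain rule attaches a y' = dy/dx factor whenever we differentiate through y.

Set F(x, y) = (left side) − (right side), so the curve is F = 0. Differentiating each term of F:
  d/dx[x^3] = 3x^2
  d/dx[-15xy] = -15x·y' - 15y
  d/dx[12y^3] = 36y^2·y'

Collecting, the y'-free part is the partial derivative in x and the y' coefficient is the partial derivative in y:
  ∂F/∂x = 3x^2 - 15y
  ∂F/∂y = -15x + 36y^2

so d/dx[F(x, y(x))] = ∂F/∂x + (∂F/∂y)·y' = 0. Rearranging,
  dy/dx = -(∂F/∂x)/(∂F/∂y) = -(3x^2 - 15y)/(-15x + 36y^2) = (x^2 - 5y)/(5x - 12y^2)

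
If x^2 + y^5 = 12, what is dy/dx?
Take d/dx of both sides. Since y is implicitly a function of x, the chain rule attaches a y' = dy/dx factor whenever we differentiate through y.

Set F(x, y) = (left side) − (right side), so the curve is F = 0. Differentiating each term of F:
  d/dx[x^2] = 2x
  d/dx[y^5] = 5y^4·y'
  d/dx[-12] = 0

Collecting, the y'-free part is the partial derivative in x and the y' coefficient is the partial derivative in y:
  ∂F/∂x = 2x
  ∂F/∂y = 5y^4

so d/dx[F(x, y(x))] = ∂F/∂x + (∂F/∂y)·y' = 0. Rearranging,
  dy/dx = -(∂F/∂x)/(∂F/∂y) = -(2x)/(5y^4) = -2x/(5y^4)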